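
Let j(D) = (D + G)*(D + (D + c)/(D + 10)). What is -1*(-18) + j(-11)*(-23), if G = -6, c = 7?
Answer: -2719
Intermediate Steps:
j(D) = (-6 + D)*(D + (7 + D)/(10 + D)) (j(D) = (D - 6)*(D + (D + 7)/(D + 10)) = (-6 + D)*(D + (7 + D)/(10 + D)))
-1*(-18) + j(-11)*(-23) = -1*(-18) + ((-42 + (-11)**3 - 59*(-11) + 5*(-11)**2)/(10 - 11))*(-23) = 18 + ((-42 - 1331 + 649 + 5*121)/(-1))*(-23) = 18 - (-42 - 1331 + 649 + 605)*(-23) = 18 - 1*(-119)*(-23) = 18 + 119*(-23) = 18 - 2737 = -2719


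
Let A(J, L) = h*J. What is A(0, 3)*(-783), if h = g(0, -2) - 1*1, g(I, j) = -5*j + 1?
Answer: 0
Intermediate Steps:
g(I, j) = 1 - 5*j
h = 10 (h = (1 - 5*(-2)) - 1*1 = (1 + 10) - 1 = 11 - 1 = 10)
A(J, L) = 10*J
A(0, 3)*(-783) = (10*0)*(-783) = 0*(-783) = 0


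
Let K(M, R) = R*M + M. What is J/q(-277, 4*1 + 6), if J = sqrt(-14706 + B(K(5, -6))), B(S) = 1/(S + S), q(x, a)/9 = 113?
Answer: I*sqrt(1470602)/10170 ≈ 0.11924*I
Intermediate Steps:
K(M, R) = M + M*R (K(M, R) = M*R + M = M + M*R)
q(x, a) = 1017 (q(x, a) = 9*113 = 1017)
B(S) = 1/(2*S)
J = I*sqrt(1470602)/10 (J = sqrt(-14706 + 1/(2*((5*(1 - 6))))) = sqrt(-14706 + 1/(2*((5*(-5))))) = sqrt(-14706 + (1/2)/(-25)) = sqrt(-14706 + (1/2)*(-1/25)) = sqrt(-14706 - 1/50) = sqrt(-735301/50) = I*sqrt(1470602)/10 ≈ 121.27*I)
J/q(-277, 4*1 + 6) = (I*sqrt(1470602)/10)/1017 = (I*sqrt(1470602)/10)*(1/1017) = I*sqrt(1470602)/10170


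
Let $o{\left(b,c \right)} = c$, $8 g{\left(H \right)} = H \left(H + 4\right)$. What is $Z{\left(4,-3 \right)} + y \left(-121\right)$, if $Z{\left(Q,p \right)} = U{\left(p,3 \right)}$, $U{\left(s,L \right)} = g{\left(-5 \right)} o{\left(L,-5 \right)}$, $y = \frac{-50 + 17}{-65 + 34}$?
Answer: $- \frac{32719}{248} \approx -131.93$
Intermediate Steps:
$g{\left(H \right)} = \frac{H \left(4 + H\right)}{8}$ ($g{\left(H \right)} = \frac{H \left(H + 4\right)}{8} = \frac{H \left(4 + H\right)}{8}$)
$y = \frac{33}{31}$ ($y = - \frac{33}{-31} = \left(-33\right) \left(- \frac{1}{31}\right) = \frac{33}{31} \approx 1.0645$)
$U{\left(s,L \right)} = - \frac{25}{8}$ ($U{\left(s,L \right)} = \frac{1}{8} \left(-5\right) \left(4 - 5\right) \left(-5\right) = \frac{1}{8} \left(-5\right) \left(-1\right) \left(-5\right) = \frac{5}{8} \left(-5\right) = - \frac{25}{8}$)
$Z{\left(Q,p \right)} = - \frac{25}{8}$
$Z{\left(4,-3 \right)} + y \left(-121\right) = - \frac{25}{8} + \frac{33}{31} \left(-121\right) = - \frac{25}{8} - \frac{3993}{31} = - \frac{32719}{248}$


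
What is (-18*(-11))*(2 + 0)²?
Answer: 792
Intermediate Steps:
(-18*(-11))*(2 + 0)² = 198*2² = 198*4 = 792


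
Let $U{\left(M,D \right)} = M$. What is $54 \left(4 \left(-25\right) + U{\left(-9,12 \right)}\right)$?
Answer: $-5886$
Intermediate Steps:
$54 \left(4 \left(-25\right) + U{\left(-9,12 \right)}\right) = 54 \left(4 \left(-25\right) - 9\right) = 54 \left(-100 - 9\right) = 54 \left(-109\right) = -5886$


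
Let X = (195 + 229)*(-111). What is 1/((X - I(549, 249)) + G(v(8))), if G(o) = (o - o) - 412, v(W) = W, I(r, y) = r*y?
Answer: -1/184177 ≈ -5.4296e-6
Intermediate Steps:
X = -47064 (X = 424*(-111) = -47064)
G(o) = -412 (G(o) = 0 - 412 = -412)
1/((X - I(549, 249)) + G(v(8))) = 1/((-47064 - 549*249) - 412) = 1/((-47064 - 1*136701) - 412) = 1/((-47064 - 136701) - 412) = 1/(-183765 - 412) = 1/(-184177) = -1/184177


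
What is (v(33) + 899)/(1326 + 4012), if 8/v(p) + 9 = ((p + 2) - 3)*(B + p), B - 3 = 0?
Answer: 385/2286 ≈ 0.16842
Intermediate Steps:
B = 3 (B = 3 + 0 = 3)
v(p) = 8/(-9 + (-1 + p)*(3 + p)) (v(p) = 8/(-9 + ((p + 2) - 3)*(3 + p)) = 8/(-9 + ((2 + p) - 3)*(3 + p)) = 8/(-9 + (-1 + p)*(3 + p)))
(v(33) + 899)/(1326 + 4012) = (8/(-12 + 33² + 2*33) + 899)/(1326 + 4012) = (8/(-12 + 1089 + 66) + 899)/5338 = (8/1143 + 899)*(1/5338) = (1027565/1143)*(1/5338) = 385/2286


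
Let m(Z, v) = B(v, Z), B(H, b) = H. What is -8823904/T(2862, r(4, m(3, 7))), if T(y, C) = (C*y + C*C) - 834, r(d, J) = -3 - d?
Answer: 8823904/20819 ≈ 423.84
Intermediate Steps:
m(Z, v) = v
T(y, C) = -834 + C**2 + C*y (T(y, C) = (C*y + C**2) - 834 = (C**2 + C*y) - 834 = -834 + C**2 + C*y)
-8823904/T(2862, r(4, m(3, 7))) = -8823904/(-834 + (-3 - 1*4)**2 + (-3 - 1*4)*2862) = -8823904/(-834 + (-3 - 4)**2 + (-3 - 4)*2862) = -8823904/(-834 + (-7)**2 - 7*2862) = -8823904/(-834 + 49 - 20034) = -8823904/(-20819) = -8823904*(-1/20819) = 8823904/20819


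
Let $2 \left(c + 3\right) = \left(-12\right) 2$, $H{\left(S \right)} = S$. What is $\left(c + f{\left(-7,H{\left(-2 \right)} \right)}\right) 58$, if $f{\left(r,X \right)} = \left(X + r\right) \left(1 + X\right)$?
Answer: $-348$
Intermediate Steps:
$f{\left(r,X \right)} = \left(1 + X\right) \left(X + r\right)$
$c = -15$ ($c = -3 + \frac{\left(-12\right) 2}{2} = -3 + \frac{1}{2} \left(-24\right) = -3 - 12 = -15$)
$\left(c + f{\left(-7,H{\left(-2 \right)} \right)}\right) 58 = \left(-15 - \left(-5 - 4\right)\right) 58 = \left(-15 + \left(-2 - 7 + 4 + 14\right)\right) 58 = \left(-15 + 9\right) 58 = \left(-6\right) 58 = -348$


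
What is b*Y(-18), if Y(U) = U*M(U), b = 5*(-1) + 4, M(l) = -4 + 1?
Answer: -54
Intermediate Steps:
M(l) = -3
b = -1 (b = -5 + 4 = -1)
Y(U) = -3*U (Y(U) = U*(-3) = -3*U)
b*Y(-18) = -(-3)*(-18) = -1*54 = -54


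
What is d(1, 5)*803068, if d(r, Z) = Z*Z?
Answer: 20076700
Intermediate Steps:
d(r, Z) = Z**2
d(1, 5)*803068 = 5**2*803068 = 25*803068 = 20076700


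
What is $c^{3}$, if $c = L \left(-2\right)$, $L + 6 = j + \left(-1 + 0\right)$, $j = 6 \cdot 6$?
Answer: $-195112$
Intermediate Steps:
$j = 36$
$L = 29$ ($L = -6 + \left(36 + \left(-1 + 0\right)\right) = -6 + \left(36 - 1\right) = -6 + 35 = 29$)
$c = -58$ ($c = 29 \left(-2\right) = -58$)
$c^{3} = \left(-58\right)^{3} = -195112$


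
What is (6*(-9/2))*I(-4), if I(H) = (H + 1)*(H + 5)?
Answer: 81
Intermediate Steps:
I(H) = (1 + H)*(5 + H)
(6*(-9/2))*I(-4) = (6*(-9/2))*(5 + (-4)² + 6*(-4)) = (6*(-9*½))*(5 + 16 - 24) = (6*(-9/2))*(-3) = -27*(-3) = 81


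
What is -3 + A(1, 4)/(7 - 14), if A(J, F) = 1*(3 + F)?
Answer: -4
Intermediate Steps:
A(J, F) = 3 + F
-3 + A(1, 4)/(7 - 14) = -3 + (3 + 4)/(7 - 14) = -3 + 7/(-7) = -3 + 7*(-1/7) = -3 - 1 = -4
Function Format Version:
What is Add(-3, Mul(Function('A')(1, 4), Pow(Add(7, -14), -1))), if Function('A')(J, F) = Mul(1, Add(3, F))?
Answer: -4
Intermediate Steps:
Function('A')(J, F) = Add(3, F)
Add(-3, Mul(Function('A')(1, 4), Pow(Add(7, -14), -1))) = Add(-3, Mul(Add(3, 4), Pow(Add(7, -14), -1))) = Add(-3, Mul(7, Pow(-7, -1))) = Add(-3, Mul(7, Rational(-1, 7))) = Add(-3, -1) = -4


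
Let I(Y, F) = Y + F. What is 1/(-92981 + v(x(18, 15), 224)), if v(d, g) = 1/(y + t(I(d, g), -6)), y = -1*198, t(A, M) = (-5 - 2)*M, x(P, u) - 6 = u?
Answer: -156/14505037 ≈ -1.0755e-5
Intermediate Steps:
x(P, u) = 6 + u
I(Y, F) = F + Y
t(A, M) = -7*M
y = -198
v(d, g) = -1/156 (v(d, g) = 1/(-198 - 7*(-6)) = 1/(-198 + 42) = 1/(-156) = -1/156)
1/(-92981 + v(x(18, 15), 224)) = 1/(-92981 - 1/156) = 1/(-14505037/156) = -156/14505037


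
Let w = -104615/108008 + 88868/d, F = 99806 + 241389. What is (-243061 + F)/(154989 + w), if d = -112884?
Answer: 13005288427344/20539811002387 ≈ 0.63317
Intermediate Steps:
F = 341195
w = -232693637/132525816 (w = -104615/108008 + 88868/(-112884) = -104615*1/108008 + 88868*(-1/112884) = -104615/108008 - 22217/28221 = -232693637/132525816 ≈ -1.7558)
(-243061 + F)/(154989 + w) = (-243061 + 341195)/(154989 - 232693637/132525816) = 98134/(20539811002387/132525816) = 98134*(132525816/20539811002387) = 13005288427344/20539811002387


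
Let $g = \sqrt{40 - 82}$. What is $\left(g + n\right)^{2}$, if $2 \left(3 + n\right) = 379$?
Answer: $\frac{138961}{4} + 373 i \sqrt{42} \approx 34740.0 + 2417.3 i$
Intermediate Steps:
$g = i \sqrt{42}$ ($g = \sqrt{-42} = i \sqrt{42} \approx 6.4807 i$)
$n = \frac{373}{2}$ ($n = -3 + \frac{1}{2} \cdot 379 = -3 + \frac{379}{2} = \frac{373}{2} \approx 186.5$)
$\left(g + n\right)^{2} = \left(i \sqrt{42} + \frac{373}{2}\right)^{2} = \left(\frac{373}{2} + i \sqrt{42}\right)^{2}$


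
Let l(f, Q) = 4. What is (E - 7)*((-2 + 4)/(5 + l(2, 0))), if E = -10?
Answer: -34/9 ≈ -3.7778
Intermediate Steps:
(E - 7)*((-2 + 4)/(5 + l(2, 0))) = (-10 - 7)*((-2 + 4)/(5 + 4)) = -34/9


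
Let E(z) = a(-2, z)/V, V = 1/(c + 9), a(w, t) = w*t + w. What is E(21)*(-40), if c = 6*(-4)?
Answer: -26400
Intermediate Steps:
a(w, t) = w + t*w (a(w, t) = t*w + w = w + t*w)
c = -24
V = -1/15 (V = 1/(-24 + 9) = 1/(-15) = -1/15 ≈ -0.066667)
E(z) = 30 + 30*z (E(z) = (-2*(1 + z))/(-1/15) = (-2 - 2*z)*(-15) = 30 + 30*z)
E(21)*(-40) = (30 + 30*21)*(-40) = (30 + 630)*(-40) = 660*(-40) = -26400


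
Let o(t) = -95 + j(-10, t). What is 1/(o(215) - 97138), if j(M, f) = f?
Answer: -1/97018 ≈ -1.0307e-5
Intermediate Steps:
o(t) = -95 + t
1/(o(215) - 97138) = 1/((-95 + 215) - 97138) = 1/(120 - 97138) = 1/(-97018) = -1/97018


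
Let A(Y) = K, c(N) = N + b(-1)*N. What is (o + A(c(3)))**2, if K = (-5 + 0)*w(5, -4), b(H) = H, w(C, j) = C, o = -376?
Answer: 160801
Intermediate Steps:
c(N) = 0 (c(N) = N - N = 0)
K = -25 (K = (-5 + 0)*5 = -5*5 = -25)
A(Y) = -25
(o + A(c(3)))**2 = (-376 - 25)**2 = (-401)**2 = 160801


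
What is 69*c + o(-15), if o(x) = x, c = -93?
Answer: -6432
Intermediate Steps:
69*c + o(-15) = 69*(-93) - 15 = -6417 - 15 = -6432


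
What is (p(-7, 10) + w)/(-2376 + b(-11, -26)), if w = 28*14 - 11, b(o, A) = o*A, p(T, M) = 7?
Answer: -194/1045 ≈ -0.18565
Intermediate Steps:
b(o, A) = A*o
w = 381 (w = 392 - 11 = 381)
(p(-7, 10) + w)/(-2376 + b(-11, -26)) = (7 + 381)/(-2376 - 26*(-11)) = 388/(-2376 + 286) = 388/(-2090) = 388*(-1/2090) = -194/1045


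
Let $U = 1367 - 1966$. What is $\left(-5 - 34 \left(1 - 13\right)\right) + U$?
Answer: $-196$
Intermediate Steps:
$U = -599$ ($U = 1367 - 1966 = -599$)
$\left(-5 - 34 \left(1 - 13\right)\right) + U = \left(-5 - 34 \left(1 - 13\right)\right) - 599 = \left(-5 - -408\right) - 599 = \left(-5 + 408\right) - 599 = 403 - 599 = -196$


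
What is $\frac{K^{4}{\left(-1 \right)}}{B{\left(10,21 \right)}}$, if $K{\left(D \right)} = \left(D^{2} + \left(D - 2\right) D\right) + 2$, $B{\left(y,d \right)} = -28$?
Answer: $- \frac{324}{7} \approx -46.286$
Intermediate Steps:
$K{\left(D \right)} = 2 + D^{2} + D \left(-2 + D\right)$ ($K{\left(D \right)} = \left(D^{2} + \left(-2 + D\right) D\right) + 2 = \left(D^{2} + D \left(-2 + D\right)\right) + 2 = 2 + D^{2} + D \left(-2 + D\right)$)
$\frac{K^{4}{\left(-1 \right)}}{B{\left(10,21 \right)}} = \frac{\left(2 - -2 + 2 \left(-1\right)^{2}\right)^{4}}{-28} = - \frac{\left(2 + 2 + 2 \cdot 1\right)^{4}}{28} = - \frac{\left(2 + 2 + 2\right)^{4}}{28} = - \frac{6^{4}}{28} = \left(- \frac{1}{28}\right) 1296 = - \frac{324}{7}$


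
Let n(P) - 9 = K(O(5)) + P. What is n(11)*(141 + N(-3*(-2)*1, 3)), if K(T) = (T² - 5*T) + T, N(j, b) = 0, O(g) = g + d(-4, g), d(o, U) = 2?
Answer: 5781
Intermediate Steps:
O(g) = 2 + g (O(g) = g + 2 = 2 + g)
K(T) = T² - 4*T
n(P) = 30 + P (n(P) = 9 + ((2 + 5)*(-4 + (2 + 5)) + P) = 9 + (7*(-4 + 7) + P) = 9 + (7*3 + P) = 9 + (21 + P) = 30 + P)
n(11)*(141 + N(-3*(-2)*1, 3)) = (30 + 11)*(141 + 0) = 41*141 = 5781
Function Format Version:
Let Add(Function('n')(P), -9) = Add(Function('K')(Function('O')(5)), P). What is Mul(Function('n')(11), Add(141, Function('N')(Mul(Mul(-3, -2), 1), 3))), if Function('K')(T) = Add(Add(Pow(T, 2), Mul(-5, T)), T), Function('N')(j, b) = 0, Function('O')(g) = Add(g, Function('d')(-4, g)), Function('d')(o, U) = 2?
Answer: 5781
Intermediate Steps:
Function('O')(g) = Add(2, g) (Function('O')(g) = Add(g, 2) = Add(2, g))
Function('K')(T) = Add(Pow(T, 2), Mul(-4, T))
Function('n')(P) = Add(30, P) (Function('n')(P) = Add(9, Add(Mul(Add(2, 5), Add(-4, Add(2, 5))), P)) = Add(9, Add(Mul(7, Add(-4, 7)), P)) = Add(9, Add(Mul(7, 3), P)) = Add(9, Add(21, P)) = Add(30, P))
Mul(Function('n')(11), Add(141, Function('N')(Mul(Mul(-3, -2), 1), 3))) = Mul(Add(30, 11), Add(141, 0)) = Mul(41, 141) = 5781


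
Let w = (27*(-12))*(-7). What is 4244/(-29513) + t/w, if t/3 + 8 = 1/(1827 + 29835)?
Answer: -15580268929/100919585448 ≈ -0.15438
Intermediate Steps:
w = 2268 (w = -324*(-7) = 2268)
t = -253295/10554 (t = -24 + 3/(1827 + 29835) = -24 + 3/31662 = -24 + 3*(1/31662) = -24 + 1/10554 = -253295/10554 ≈ -24.000)
4244/(-29513) + t/w = 4244/(-29513) - 253295/10554/2268 = 4244*(-1/29513) - 253295/10554*1/2268 = -4244/29513 - 36185/3419496 = -15580268929/100919585448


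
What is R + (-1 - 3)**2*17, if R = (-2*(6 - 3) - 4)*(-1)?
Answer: 282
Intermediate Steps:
R = 10 (R = (-2*3 - 4)*(-1) = (-6 - 4)*(-1) = -10*(-1) = 10)
R + (-1 - 3)**2*17 = 10 + (-1 - 3)**2*17 = 10 + (-4)**2*17 = 10 + 16*17 = 10 + 272 = 282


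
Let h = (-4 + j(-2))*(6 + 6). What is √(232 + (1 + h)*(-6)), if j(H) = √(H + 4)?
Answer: √(514 - 72*√2) ≈ 20.302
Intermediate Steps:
j(H) = √(4 + H)
h = -48 + 12*√2 (h = (-4 + √(4 - 2))*(6 + 6) = (-4 + √2)*12 = -48 + 12*√2 ≈ -31.029)
√(232 + (1 + h)*(-6)) = √(232 + (1 + (-48 + 12*√2))*(-6)) = √(232 + (-47 + 12*√2)*(-6)) = √(232 + (282 - 72*√2)) = √(514 - 72*√2)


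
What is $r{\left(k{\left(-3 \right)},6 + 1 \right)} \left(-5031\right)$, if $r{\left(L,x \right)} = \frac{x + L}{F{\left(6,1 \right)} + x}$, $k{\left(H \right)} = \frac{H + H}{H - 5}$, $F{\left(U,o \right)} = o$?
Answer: $- \frac{155961}{32} \approx -4873.8$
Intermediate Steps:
$k{\left(H \right)} = \frac{2 H}{-5 + H}$
$r{\left(L,x \right)} = \frac{L + x}{1 + x}$ ($r{\left(L,x \right)} = \frac{x + L}{1 + x} = \frac{L + x}{1 + x}$)
$r{\left(k{\left(-3 \right)},6 + 1 \right)} \left(-5031\right) = \frac{2 \left(-3\right) \frac{1}{-5 - 3} + \left(6 + 1\right)}{1 + \left(6 + 1\right)} \left(-5031\right) = \frac{2 \left(-3\right) \frac{1}{-8} + 7}{1 + 7} \left(-5031\right) = \frac{2 \left(-3\right) \left(- \frac{1}{8}\right) + 7}{8} \left(-5031\right) = \frac{\frac{3}{4} + 7}{8} \left(-5031\right) = \frac{1}{8} \cdot \frac{31}{4} \left(-5031\right) = \frac{31}{32} \left(-5031\right) = - \frac{155961}{32}$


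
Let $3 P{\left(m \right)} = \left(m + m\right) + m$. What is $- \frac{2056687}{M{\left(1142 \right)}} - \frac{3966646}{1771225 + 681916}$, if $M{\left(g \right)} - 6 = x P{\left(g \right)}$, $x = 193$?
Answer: $- \frac{5919639582019}{540701714092} \approx -10.948$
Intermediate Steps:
$P{\left(m \right)} = m$ ($P{\left(m \right)} = \frac{\left(m + m\right) + m}{3} = \frac{2 m + m}{3} = \frac{3 m}{3} = m$)
$M{\left(g \right)} = 6 + 193 g$
$- \frac{2056687}{M{\left(1142 \right)}} - \frac{3966646}{1771225 + 681916} = - \frac{2056687}{6 + 193 \cdot 1142} - \frac{3966646}{1771225 + 681916} = - \frac{2056687}{6 + 220406} - \frac{3966646}{2453141} = - \frac{2056687}{220412} - \frac{3966646}{2453141} = - \frac{5919639582019}{540701714092}$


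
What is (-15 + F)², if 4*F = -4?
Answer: 256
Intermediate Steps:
F = -1 (F = (¼)*(-4) = -1)
(-15 + F)² = (-15 - 1)² = (-16)² = 256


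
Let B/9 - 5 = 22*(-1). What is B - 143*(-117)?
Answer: 16578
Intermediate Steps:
B = -153 (B = 45 + 9*(22*(-1)) = 45 + 9*(-22) = 45 - 198 = -153)
B - 143*(-117) = -153 - 143*(-117) = -153 + 16731 = 16578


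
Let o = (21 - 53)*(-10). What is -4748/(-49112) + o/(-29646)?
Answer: 15630421/181996794 ≈ 0.085883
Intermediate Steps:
o = 320 (o = -32*(-10) = 320)
-4748/(-49112) + o/(-29646) = -4748/(-49112) + 320/(-29646) = -4748*(-1/49112) + 320*(-1/29646) = 1187/12278 - 160/14823 = 15630421/181996794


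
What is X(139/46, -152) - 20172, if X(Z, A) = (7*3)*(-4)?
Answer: -20256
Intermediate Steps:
X(Z, A) = -84 (X(Z, A) = 21*(-4) = -84)
X(139/46, -152) - 20172 = -84 - 20172 = -20256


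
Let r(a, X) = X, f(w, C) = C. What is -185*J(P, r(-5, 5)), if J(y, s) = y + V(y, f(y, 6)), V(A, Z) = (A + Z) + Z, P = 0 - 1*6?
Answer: 0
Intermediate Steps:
P = -6 (P = 0 - 6 = -6)
V(A, Z) = A + 2*Z
J(y, s) = 12 + 2*y (J(y, s) = y + (y + 2*6) = y + (y + 12) = y + (12 + y) = 12 + 2*y)
-185*J(P, r(-5, 5)) = -185*(12 + 2*(-6)) = -185*(12 - 12) = -185*0 = 0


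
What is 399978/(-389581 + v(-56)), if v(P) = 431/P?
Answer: -22398768/21816967 ≈ -1.0267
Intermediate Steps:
399978/(-389581 + v(-56)) = 399978/(-389581 + 431/(-56)) = 399978/(-389581 + 431*(-1/56)) = 399978/(-389581 - 431/56) = 399978/(-21816967/56) = 399978*(-56/21816967) = -22398768/21816967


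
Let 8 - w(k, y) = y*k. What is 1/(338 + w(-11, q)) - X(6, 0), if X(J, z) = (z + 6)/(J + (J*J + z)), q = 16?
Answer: -515/3654 ≈ -0.14094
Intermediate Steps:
w(k, y) = 8 - k*y (w(k, y) = 8 - y*k = 8 - k*y)
X(J, z) = (6 + z)/(J + z + J²) (X(J, z) = (6 + z)/(J + (J² + z)) = (6 + z)/(J + (z + J²)) = (6 + z)/(J + z + J²))
1/(338 + w(-11, q)) - X(6, 0) = 1/(338 + (8 - 1*(-11)*16)) - (6 + 0)/(6 + 0 + 6²) = 1/(338 + (8 + 176)) - 6/(6 + 0 + 36) = 1/(338 + 184) - 6/42 = 1/522 - 6/42 = 1/522 - 1*⅐ = 1/522 - ⅐ = -515/3654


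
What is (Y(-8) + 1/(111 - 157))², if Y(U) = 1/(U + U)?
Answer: 961/135424 ≈ 0.0070962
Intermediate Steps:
Y(U) = 1/(2*U)
(Y(-8) + 1/(111 - 157))² = ((½)/(-8) + 1/(111 - 157))² = ((½)*(-⅛) + 1/(-46))² = (-1/16 - 1/46)² = (-31/368)² = 961/135424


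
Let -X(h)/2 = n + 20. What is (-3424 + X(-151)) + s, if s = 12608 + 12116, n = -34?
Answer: 21328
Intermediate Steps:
s = 24724
X(h) = 28 (X(h) = -2*(-34 + 20) = -2*(-14) = 28)
(-3424 + X(-151)) + s = (-3424 + 28) + 24724 = -3396 + 24724 = 21328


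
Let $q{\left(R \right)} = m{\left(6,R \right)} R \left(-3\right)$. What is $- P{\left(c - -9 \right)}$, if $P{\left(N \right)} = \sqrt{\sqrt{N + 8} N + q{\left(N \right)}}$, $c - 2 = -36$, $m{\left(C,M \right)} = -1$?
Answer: $- 5 \sqrt{-3 - i \sqrt{17}} \approx -5.1223 + 10.062 i$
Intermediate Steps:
$q{\left(R \right)} = 3 R$ ($q{\left(R \right)} = - R \left(-3\right) = 3 R$)
$c = -34$ ($c = 2 - 36 = -34$)
$P{\left(N \right)} = \sqrt{3 N + N \sqrt{8 + N}}$ ($P{\left(N \right)} = \sqrt{\sqrt{N + 8} N + 3 N} = \sqrt{\sqrt{8 + N} N + 3 N} = \sqrt{N \sqrt{8 + N} + 3 N} = \sqrt{3 N + N \sqrt{8 + N}}$)
$- P{\left(c - -9 \right)} = - \sqrt{\left(-34 - -9\right) \left(3 + \sqrt{8 - 25}\right)} = - \sqrt{\left(-34 + 9\right) \left(3 + \sqrt{8 + \left(-34 + 9\right)}\right)} = - \sqrt{- 25 \left(3 + \sqrt{8 - 25}\right)} = - \sqrt{- 25 \left(3 + \sqrt{-17}\right)} = - \sqrt{- 25 \left(3 + i \sqrt{17}\right)} = - \sqrt{-75 - 25 i \sqrt{17}}$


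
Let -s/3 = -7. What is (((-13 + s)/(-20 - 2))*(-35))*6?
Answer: 840/11 ≈ 76.364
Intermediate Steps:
s = 21 (s = -3*(-7) = 21)
(((-13 + s)/(-20 - 2))*(-35))*6 = (((-13 + 21)/(-20 - 2))*(-35))*6 = ((8/(-22))*(-35))*6 = ((8*(-1/22))*(-35))*6 = -4/11*(-35)*6 = (140/11)*6 = 840/11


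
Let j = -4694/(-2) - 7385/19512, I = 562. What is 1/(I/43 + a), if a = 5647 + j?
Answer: 839016/6717742093 ≈ 0.00012490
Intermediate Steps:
j = 45787279/19512 (j = -4694*(-½) - 7385*1/19512 = 2347 - 7385/19512 = 45787279/19512 ≈ 2346.6)
a = 155971543/19512 (a = 5647 + 45787279/19512 = 155971543/19512 ≈ 7993.6)
1/(I/43 + a) = 1/(562/43 + 155971543/19512) = 1/(6717742093/839016) = 839016/6717742093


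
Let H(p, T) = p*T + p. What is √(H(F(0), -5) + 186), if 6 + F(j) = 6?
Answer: √186 ≈ 13.638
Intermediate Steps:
F(j) = 0 (F(j) = -6 + 6 = 0)
H(p, T) = p + T*p (H(p, T) = T*p + p = p + T*p)
√(H(F(0), -5) + 186) = √(0*(1 - 5) + 186) = √(0*(-4) + 186) = √(0 + 186) = √186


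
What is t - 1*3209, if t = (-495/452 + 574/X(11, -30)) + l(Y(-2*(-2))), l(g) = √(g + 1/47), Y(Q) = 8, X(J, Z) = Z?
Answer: -21894169/6780 + √17719/47 ≈ -3226.4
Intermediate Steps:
l(g) = √(1/47 + g) (l(g) = √(g + 1/47) = √(1/47 + g))
t = -137149/6780 + √17719/47 (t = (-495/452 + 574/(-30)) + √(47 + 2209*8)/47 = (-495*1/452 + 574*(-1/30)) + √(47 + 17672)/47 = (-495/452 - 287/15) + √17719/47 = -137149/6780 + √17719/47 ≈ -17.396)
t - 1*3209 = (-137149/6780 + √17719/47) - 1*3209 = (-137149/6780 + √17719/47) - 3209 = -21894169/6780 + √17719/47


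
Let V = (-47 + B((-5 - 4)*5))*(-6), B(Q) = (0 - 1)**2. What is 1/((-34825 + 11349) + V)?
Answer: -1/23200 ≈ -4.3103e-5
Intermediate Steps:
B(Q) = 1 (B(Q) = (-1)**2 = 1)
V = 276 (V = (-47 + 1)*(-6) = -46*(-6) = 276)
1/((-34825 + 11349) + V) = 1/((-34825 + 11349) + 276) = 1/(-23476 + 276) = 1/(-23200) = -1/23200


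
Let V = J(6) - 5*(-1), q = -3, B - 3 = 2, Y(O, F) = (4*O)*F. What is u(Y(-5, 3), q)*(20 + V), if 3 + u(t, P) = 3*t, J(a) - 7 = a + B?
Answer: -7869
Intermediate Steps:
Y(O, F) = 4*F*O
B = 5 (B = 3 + 2 = 5)
J(a) = 12 + a (J(a) = 7 + (a + 5) = 7 + (5 + a) = 12 + a)
u(t, P) = -3 + 3*t
V = 23 (V = (12 + 6) - 5*(-1) = 18 + 5 = 23)
u(Y(-5, 3), q)*(20 + V) = (-3 + 3*(4*3*(-5)))*(20 + 23) = (-3 + 3*(-60))*43 = (-3 - 180)*43 = -183*43 = -7869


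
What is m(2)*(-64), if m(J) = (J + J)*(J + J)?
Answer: -1024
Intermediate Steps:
m(J) = 4*J² (m(J) = (2*J)*(2*J) = 4*J²)
m(2)*(-64) = (4*2²)*(-64) = (4*4)*(-64) = 16*(-64) = -1024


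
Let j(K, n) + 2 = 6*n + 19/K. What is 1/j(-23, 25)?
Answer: 23/3385 ≈ 0.0067947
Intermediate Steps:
j(K, n) = -2 + 6*n + 19/K (j(K, n) = -2 + (6*n + 19/K) = -2 + 6*n + 19/K)
1/j(-23, 25) = 1/(-2 + 6*25 + 19/(-23)) = 1/(-2 + 150 + 19*(-1/23)) = 1/(-2 + 150 - 19/23) = 1/(3385/23) = 23/3385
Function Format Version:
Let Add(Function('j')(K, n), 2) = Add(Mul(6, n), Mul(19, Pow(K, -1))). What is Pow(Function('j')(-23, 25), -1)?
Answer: Rational(23, 3385) ≈ 0.0067947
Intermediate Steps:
Function('j')(K, n) = Add(-2, Mul(6, n), Mul(19, Pow(K, -1))) (Function('j')(K, n) = Add(-2, Add(Mul(6, n), Mul(19, Pow(K, -1)))) = Add(-2, Mul(6, n), Mul(19, Pow(K, -1))))
Pow(Function('j')(-23, 25), -1) = Pow(Add(-2, Mul(6, 25), Mul(19, Pow(-23, -1))), -1) = Pow(Add(-2, 150, Mul(19, Rational(-1, 23))), -1) = Pow(Add(-2, 150, Rational(-19, 23)), -1) = Pow(Rational(3385, 23), -1) = Rational(23, 3385)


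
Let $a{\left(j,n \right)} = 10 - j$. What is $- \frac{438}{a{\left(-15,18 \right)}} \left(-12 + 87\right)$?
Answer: $-1314$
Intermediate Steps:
$- \frac{438}{a{\left(-15,18 \right)}} \left(-12 + 87\right) = - \frac{438}{10 - -15} \left(-12 + 87\right) = - \frac{438}{10 + 15} \cdot 75 = - \frac{438}{25} \cdot 75 = \left(-438\right) \frac{1}{25} \cdot 75 = \left(- \frac{438}{25}\right) 75 = -1314$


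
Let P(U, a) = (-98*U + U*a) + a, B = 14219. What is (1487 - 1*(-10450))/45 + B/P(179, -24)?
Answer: 86775613/327930 ≈ 264.62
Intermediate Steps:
P(U, a) = a - 98*U + U*a
(1487 - 1*(-10450))/45 + B/P(179, -24) = (1487 - 1*(-10450))/45 + 14219/(-24 - 98*179 + 179*(-24)) = (1487 + 10450)*(1/45) + 14219/(-24 - 17542 - 4296) = 11937*(1/45) + 14219/(-21862) = 3979/15 + 14219*(-1/21862) = 3979/15 - 14219/21862 = 86775613/327930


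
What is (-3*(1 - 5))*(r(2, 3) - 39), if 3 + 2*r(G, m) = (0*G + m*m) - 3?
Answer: -450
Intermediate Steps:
r(G, m) = -3 + m²/2 (r(G, m) = -3/2 + ((0*G + m*m) - 3)/2 = -3/2 + ((0 + m²) - 3)/2 = -3/2 + (m² - 3)/2 = -3/2 + (-3 + m²)/2 = -3/2 + (-3/2 + m²/2) = -3 + m²/2)
(-3*(1 - 5))*(r(2, 3) - 39) = (-3*(1 - 5))*((-3 + (½)*3²) - 39) = (-3*(-4))*((-3 + (½)*9) - 39) = 12*((-3 + 9/2) - 39) = 12*(3/2 - 39) = 12*(-75/2) = -450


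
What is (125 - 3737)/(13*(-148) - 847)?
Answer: 3612/2771 ≈ 1.3035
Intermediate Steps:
(125 - 3737)/(13*(-148) - 847) = -3612/(-1924 - 847) = -3612/(-2771) = -3612*(-1/2771) = 3612/2771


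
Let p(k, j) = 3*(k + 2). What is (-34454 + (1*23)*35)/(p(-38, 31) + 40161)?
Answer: -33649/40053 ≈ -0.84011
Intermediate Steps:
p(k, j) = 6 + 3*k (p(k, j) = 3*(2 + k) = 6 + 3*k)
(-34454 + (1*23)*35)/(p(-38, 31) + 40161) = (-34454 + (1*23)*35)/((6 + 3*(-38)) + 40161) = (-34454 + 23*35)/((6 - 114) + 40161) = (-34454 + 805)/(-108 + 40161) = -33649/40053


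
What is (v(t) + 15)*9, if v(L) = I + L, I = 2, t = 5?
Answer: 198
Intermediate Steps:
v(L) = 2 + L
(v(t) + 15)*9 = ((2 + 5) + 15)*9 = (7 + 15)*9 = 22*9 = 198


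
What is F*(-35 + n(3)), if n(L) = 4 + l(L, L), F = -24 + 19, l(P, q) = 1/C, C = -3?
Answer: 470/3 ≈ 156.67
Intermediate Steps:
l(P, q) = -1/3 (l(P, q) = 1/(-3) = -1/3)
F = -5
n(L) = 11/3 (n(L) = 4 - 1/3 = 11/3)
F*(-35 + n(3)) = -5*(-35 + 11/3) = -5*(-94/3) = 470/3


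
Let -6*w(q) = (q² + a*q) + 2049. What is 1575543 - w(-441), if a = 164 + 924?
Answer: 1528330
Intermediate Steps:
a = 1088
w(q) = -683/2 - 544*q/3 - q²/6 (w(q) = -((q² + 1088*q) + 2049)/6 = -(2049 + q² + 1088*q)/6 = -683/2 - 544*q/3 - q²/6)
1575543 - w(-441) = 1575543 - (-683/2 - 544/3*(-441) - ⅙*(-441)²) = 1575543 - (-683/2 + 79968 - ⅙*194481) = 1575543 - (-683/2 + 79968 - 64827/2) = 1575543 - 1*47213 = 1575543 - 47213 = 1528330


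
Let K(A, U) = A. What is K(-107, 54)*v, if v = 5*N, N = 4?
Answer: -2140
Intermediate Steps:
v = 20 (v = 5*4 = 20)
K(-107, 54)*v = -107*20 = -2140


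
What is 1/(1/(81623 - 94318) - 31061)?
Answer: -12695/394319396 ≈ -3.2195e-5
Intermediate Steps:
1/(1/(81623 - 94318) - 31061) = 1/(1/(-12695) - 31061) = 1/(-1/12695 - 31061) = 1/(-394319396/12695) = -12695/394319396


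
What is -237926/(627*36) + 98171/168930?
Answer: -527457269/52959555 ≈ -9.9596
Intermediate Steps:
-237926/(627*36) + 98171/168930 = -237926/22572 + 98171*(1/168930) = -237926*1/22572 + 98171/168930 = -118963/11286 + 98171/168930 = -527457269/52959555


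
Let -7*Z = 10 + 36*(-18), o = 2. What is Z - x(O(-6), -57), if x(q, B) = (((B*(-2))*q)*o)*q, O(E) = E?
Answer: -56818/7 ≈ -8116.9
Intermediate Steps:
x(q, B) = -4*B*q**2 (x(q, B) = (((B*(-2))*q)*2)*q = (((-2*B)*q)*2)*q = (-2*B*q*2)*q = (-4*B*q)*q = -4*B*q**2)
Z = 638/7 (Z = -(10 + 36*(-18))/7 = -(10 - 648)/7 = -1/7*(-638) = 638/7 ≈ 91.143)
Z - x(O(-6), -57) = 638/7 - (-4)*(-57)*(-6)**2 = 638/7 - (-4)*(-57)*36 = 638/7 - 1*8208 = 638/7 - 8208 = -56818/7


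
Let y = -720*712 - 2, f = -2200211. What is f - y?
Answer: -1687569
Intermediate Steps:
y = -512642 (y = -512640 - 2 = -512642)
f - y = -2200211 - 1*(-512642) = -2200211 + 512642 = -1687569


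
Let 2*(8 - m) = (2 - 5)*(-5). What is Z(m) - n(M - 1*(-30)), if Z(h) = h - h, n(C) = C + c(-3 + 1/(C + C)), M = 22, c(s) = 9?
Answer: -61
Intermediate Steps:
m = ½ (m = 8 - (2 - 5)*(-5)/2 = 8 - (-3)*(-5)/2 = 8 - ½*15 = 8 - 15/2 = ½ ≈ 0.50000)
n(C) = 9 + C (n(C) = C + 9 = 9 + C)
Z(h) = 0
Z(m) - n(M - 1*(-30)) = 0 - (9 + (22 - 1*(-30))) = 0 - (9 + (22 + 30)) = 0 - (9 + 52) = 0 - 1*61 = 0 - 61 = -61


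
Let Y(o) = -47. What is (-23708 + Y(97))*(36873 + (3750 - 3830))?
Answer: -874017715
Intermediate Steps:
(-23708 + Y(97))*(36873 + (3750 - 3830)) = (-23708 - 47)*(36873 + (3750 - 3830)) = -23755*(36873 - 80) = -23755*36793 = -874017715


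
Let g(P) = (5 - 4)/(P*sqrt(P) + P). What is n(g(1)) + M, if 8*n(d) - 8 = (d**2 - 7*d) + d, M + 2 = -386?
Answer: -12395/32 ≈ -387.34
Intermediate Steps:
g(P) = 1/(P + P**(3/2)) (g(P) = 1/(P**(3/2) + P) = 1/(P + P**(3/2)))
M = -388 (M = -2 - 386 = -388)
n(d) = 1 - 3*d/4 + d**2/8 (n(d) = 1 + ((d**2 - 7*d) + d)/8 = 1 + (d**2 - 6*d)/8 = 1 + (-3*d/4 + d**2/8) = 1 - 3*d/4 + d**2/8)
n(g(1)) + M = (1 - 3/(4*(1 + 1**(3/2))) + (1/(1 + 1**(3/2)))**2/8) - 388 = (1 - 3/(4*(1 + 1)) + (1/(1 + 1))**2/8) - 388 = (1 - 3/4/2 + (1/2)**2/8) - 388 = (1 - 3/4*1/2 + (1/2)**2/8) - 388 = (1 - 3/8 + (1/8)*(1/4)) - 388 = (1 - 3/8 + 1/32) - 388 = 21/32 - 388 = -12395/32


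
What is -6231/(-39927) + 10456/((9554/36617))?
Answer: 2547800715713/63577093 ≈ 40074.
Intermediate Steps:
-6231/(-39927) + 10456/((9554/36617)) = -6231*(-1/39927) + 10456/((9554*(1/36617))) = 2077/13309 + 10456/(9554/36617) = 2077/13309 + 10456*(36617/9554) = 2077/13309 + 191433676/4777 = 2547800715713/63577093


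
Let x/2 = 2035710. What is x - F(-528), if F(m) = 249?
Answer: 4071171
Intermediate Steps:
x = 4071420 (x = 2*2035710 = 4071420)
x - F(-528) = 4071420 - 1*249 = 4071420 - 249 = 4071171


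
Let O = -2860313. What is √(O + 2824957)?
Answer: 2*I*√8839 ≈ 188.03*I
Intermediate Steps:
√(O + 2824957) = √(-2860313 + 2824957) = √(-35356) = 2*I*√8839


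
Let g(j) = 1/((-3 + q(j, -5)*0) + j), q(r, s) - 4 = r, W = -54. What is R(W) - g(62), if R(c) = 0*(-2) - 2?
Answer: -119/59 ≈ -2.0169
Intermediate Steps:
q(r, s) = 4 + r
R(c) = -2 (R(c) = 0 - 2 = -2)
g(j) = 1/(-3 + j) (g(j) = 1/((-3 + (4 + j)*0) + j) = 1/((-3 + 0) + j) = 1/(-3 + j))
R(W) - g(62) = -2 - 1/(-3 + 62) = -2 - 1/59 = -119/59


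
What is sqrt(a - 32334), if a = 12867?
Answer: 3*I*sqrt(2163) ≈ 139.52*I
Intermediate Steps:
sqrt(a - 32334) = sqrt(12867 - 32334) = sqrt(-19467) = 3*I*sqrt(2163)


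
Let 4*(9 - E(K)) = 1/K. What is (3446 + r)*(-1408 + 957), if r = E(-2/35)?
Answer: -12481425/8 ≈ -1.5602e+6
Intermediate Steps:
E(K) = 9 - 1/(4*K)
r = 107/8 (r = 9 - 1/(4*((-2/35))) = 9 - 1/(4*((-2*1/35))) = 9 - 1/(4*(-2/35)) = 9 - 1/4*(-35/2) = 9 + 35/8 = 107/8 ≈ 13.375)
(3446 + r)*(-1408 + 957) = (3446 + 107/8)*(-1408 + 957) = (27675/8)*(-451) = -12481425/8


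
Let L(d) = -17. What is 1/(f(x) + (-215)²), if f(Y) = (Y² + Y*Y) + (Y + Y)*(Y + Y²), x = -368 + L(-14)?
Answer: -1/113494125 ≈ -8.8110e-9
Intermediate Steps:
x = -385 (x = -368 - 17 = -385)
f(Y) = 2*Y² + 2*Y*(Y + Y²) (f(Y) = (Y² + Y²) + (2*Y)*(Y + Y²) = 2*Y² + 2*Y*(Y + Y²))
1/(f(x) + (-215)²) = 1/(2*(-385)²*(2 - 385) + (-215)²) = 1/(2*148225*(-383) + 46225) = 1/(-113540350 + 46225) = 1/(-113494125) = -1/113494125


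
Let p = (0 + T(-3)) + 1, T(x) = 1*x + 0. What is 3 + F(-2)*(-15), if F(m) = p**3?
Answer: 123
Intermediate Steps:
T(x) = x (T(x) = x + 0 = x)
p = -2 (p = (0 - 3) + 1 = -3 + 1 = -2)
F(m) = -8 (F(m) = (-2)**3 = -8)
3 + F(-2)*(-15) = 3 - 8*(-15) = 3 + 120 = 123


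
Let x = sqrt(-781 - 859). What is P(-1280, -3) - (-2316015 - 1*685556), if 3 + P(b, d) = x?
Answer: 3001568 + 2*I*sqrt(410) ≈ 3.0016e+6 + 40.497*I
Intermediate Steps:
x = 2*I*sqrt(410) (x = sqrt(-1640) = 2*I*sqrt(410) ≈ 40.497*I)
P(b, d) = -3 + 2*I*sqrt(410)
P(-1280, -3) - (-2316015 - 1*685556) = (-3 + 2*I*sqrt(410)) - (-2316015 - 1*685556) = (-3 + 2*I*sqrt(410)) - (-2316015 - 685556) = (-3 + 2*I*sqrt(410)) - 1*(-3001571) = (-3 + 2*I*sqrt(410)) + 3001571 = 3001568 + 2*I*sqrt(410)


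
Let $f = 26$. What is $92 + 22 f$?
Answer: $664$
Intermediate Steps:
$92 + 22 f = 92 + 22 \cdot 26 = 92 + 572 = 664$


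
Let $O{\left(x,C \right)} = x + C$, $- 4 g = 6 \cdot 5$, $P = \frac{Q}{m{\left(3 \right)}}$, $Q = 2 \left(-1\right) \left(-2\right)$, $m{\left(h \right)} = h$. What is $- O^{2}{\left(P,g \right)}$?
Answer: $- \frac{1369}{36} \approx -38.028$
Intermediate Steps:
$Q = 4$ ($Q = \left(-2\right) \left(-2\right) = 4$)
$P = \frac{4}{3} \approx 1.3333$
$g = - \frac{15}{2}$ ($g = - \frac{6 \cdot 5}{4} = \left(- \frac{1}{4}\right) 30 = - \frac{15}{2} \approx -7.5$)
$O{\left(x,C \right)} = C + x$
$- O^{2}{\left(P,g \right)} = - \left(- \frac{15}{2} + \frac{4}{3}\right)^{2} = - \left(- \frac{37}{6}\right)^{2} = \left(-1\right) \frac{1369}{36} = - \frac{1369}{36}$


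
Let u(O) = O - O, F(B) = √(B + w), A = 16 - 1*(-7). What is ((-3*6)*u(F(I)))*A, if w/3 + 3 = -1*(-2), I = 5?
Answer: 0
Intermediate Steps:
A = 23 (A = 16 + 7 = 23)
w = -3 (w = -9 + 3*(-1*(-2)) = -9 + 3*2 = -9 + 6 = -3)
F(B) = √(-3 + B) (F(B) = √(B - 3) = √(-3 + B))
u(O) = 0
((-3*6)*u(F(I)))*A = (-3*6*0)*23 = -18*0*23 = 0*23 = 0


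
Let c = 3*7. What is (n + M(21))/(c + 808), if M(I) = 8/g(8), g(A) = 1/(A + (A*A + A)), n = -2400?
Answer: -1760/829 ≈ -2.1230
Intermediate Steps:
g(A) = 1/(A² + 2*A) (g(A) = 1/(A + (A² + A)) = 1/(A + (A + A²)) = 1/(A² + 2*A))
M(I) = 640 (M(I) = 8/((1/(8*(2 + 8)))) = 8/(((⅛)/10)) = 8/(((⅛)*(⅒))) = 8/(1/80) = 8*80 = 640)
c = 21
(n + M(21))/(c + 808) = (-2400 + 640)/(21 + 808) = -1760/829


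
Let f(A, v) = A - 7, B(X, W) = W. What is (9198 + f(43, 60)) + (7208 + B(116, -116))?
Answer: 16326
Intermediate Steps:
f(A, v) = -7 + A
(9198 + f(43, 60)) + (7208 + B(116, -116)) = (9198 + (-7 + 43)) + (7208 - 116) = (9198 + 36) + 7092 = 9234 + 7092 = 16326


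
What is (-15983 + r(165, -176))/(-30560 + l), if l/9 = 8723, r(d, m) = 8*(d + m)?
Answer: -16071/47947 ≈ -0.33518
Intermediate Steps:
r(d, m) = 8*d + 8*m
l = 78507 (l = 9*8723 = 78507)
(-15983 + r(165, -176))/(-30560 + l) = (-15983 + (8*165 + 8*(-176)))/(-30560 + 78507) = (-15983 + (1320 - 1408))/47947 = (-15983 - 88)*(1/47947) = -16071*1/47947 = -16071/47947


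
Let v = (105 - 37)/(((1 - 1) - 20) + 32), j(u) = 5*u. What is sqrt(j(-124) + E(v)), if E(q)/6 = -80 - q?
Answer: 9*I*sqrt(14) ≈ 33.675*I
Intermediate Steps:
v = 17/3 (v = 68/((0 - 20) + 32) = 68/(-20 + 32) = 68/12 = 68*(1/12) = 17/3 ≈ 5.6667)
E(q) = -480 - 6*q (E(q) = 6*(-80 - q) = -480 - 6*q)
sqrt(j(-124) + E(v)) = sqrt(5*(-124) + (-480 - 6*17/3)) = sqrt(-620 + (-480 - 34)) = sqrt(-620 - 514) = sqrt(-1134) = 9*I*sqrt(14)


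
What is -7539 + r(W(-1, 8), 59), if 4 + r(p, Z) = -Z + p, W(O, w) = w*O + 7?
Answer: -7603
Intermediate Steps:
W(O, w) = 7 + O*w (W(O, w) = O*w + 7 = 7 + O*w)
r(p, Z) = -4 + p - Z (r(p, Z) = -4 + (-Z + p) = -4 + (p - Z) = -4 + p - Z)
-7539 + r(W(-1, 8), 59) = -7539 + (-4 + (7 - 1*8) - 1*59) = -7539 + (-4 + (7 - 8) - 59) = -7539 + (-4 - 1 - 59) = -7539 - 64 = -7603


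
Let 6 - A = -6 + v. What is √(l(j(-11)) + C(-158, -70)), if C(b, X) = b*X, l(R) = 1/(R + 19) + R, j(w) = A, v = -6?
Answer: 3*√1685091/37 ≈ 105.25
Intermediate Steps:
A = 18 (A = 6 - (-6 - 6) = 6 - 1*(-12) = 6 + 12 = 18)
j(w) = 18
l(R) = R + 1/(19 + R) (l(R) = 1/(19 + R) + R = R + 1/(19 + R))
C(b, X) = X*b
√(l(j(-11)) + C(-158, -70)) = √((1 + 18² + 19*18)/(19 + 18) - 70*(-158)) = √((1 + 324 + 342)/37 + 11060) = √((1/37)*667 + 11060) = √(667/37 + 11060) = √(409887/37) = 3*√1685091/37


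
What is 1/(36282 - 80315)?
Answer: -1/44033 ≈ -2.2710e-5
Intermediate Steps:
1/(36282 - 80315) = 1/(-44033) = -1/44033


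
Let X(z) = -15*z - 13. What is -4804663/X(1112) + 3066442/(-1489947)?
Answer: 7107505106555/24871685271 ≈ 285.77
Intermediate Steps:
X(z) = -13 - 15*z
-4804663/X(1112) + 3066442/(-1489947) = -4804663/(-13 - 15*1112) + 3066442/(-1489947) = -4804663/(-13 - 16680) + 3066442*(-1/1489947) = -4804663/(-16693) - 3066442/1489947 = -4804663*(-1/16693) - 3066442/1489947 = 4804663/16693 - 3066442/1489947 = 7107505106555/24871685271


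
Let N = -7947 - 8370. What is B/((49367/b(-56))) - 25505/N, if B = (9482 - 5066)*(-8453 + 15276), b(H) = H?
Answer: -27530424915401/805521339 ≈ -34177.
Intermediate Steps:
N = -16317
B = 30130368 (B = 4416*6823 = 30130368)
B/((49367/b(-56))) - 25505/N = 30130368/((49367/(-56))) - 25505/(-16317) = 30130368/((49367*(-1/56))) - 25505*(-1/16317) = 30130368/(-49367/56) + 25505/16317 = 30130368*(-56/49367) + 25505/16317 = -1687300608/49367 + 25505/16317 = -27530424915401/805521339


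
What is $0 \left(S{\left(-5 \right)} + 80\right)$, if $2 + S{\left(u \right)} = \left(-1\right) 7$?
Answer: $0$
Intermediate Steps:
$S{\left(u \right)} = -9$ ($S{\left(u \right)} = -2 - 7 = -9$)
$0 \left(S{\left(-5 \right)} + 80\right) = 0 \left(-9 + 80\right) = 0 \cdot 71 = 0$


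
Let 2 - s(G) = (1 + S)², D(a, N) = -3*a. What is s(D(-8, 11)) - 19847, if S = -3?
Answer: -19849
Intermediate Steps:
s(G) = -2 (s(G) = 2 - (1 - 3)² = 2 - 1*(-2)² = 2 - 1*4 = 2 - 4 = -2)
s(D(-8, 11)) - 19847 = -2 - 19847 = -19849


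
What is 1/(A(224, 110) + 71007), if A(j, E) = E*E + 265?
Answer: 1/83372 ≈ 1.1994e-5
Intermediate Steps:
A(j, E) = 265 + E**2 (A(j, E) = E**2 + 265 = 265 + E**2)
1/(A(224, 110) + 71007) = 1/((265 + 110**2) + 71007) = 1/((265 + 12100) + 71007) = 1/(12365 + 71007) = 1/83372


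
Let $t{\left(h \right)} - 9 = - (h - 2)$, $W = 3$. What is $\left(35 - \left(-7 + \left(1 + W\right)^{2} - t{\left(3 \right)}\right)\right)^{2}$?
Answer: $1156$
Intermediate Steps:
$t{\left(h \right)} = 11 - h$ ($t{\left(h \right)} = 9 - \left(h - 2\right) = 9 - \left(-2 + h\right) = 11 - h$)
$\left(35 - \left(-7 + \left(1 + W\right)^{2} - t{\left(3 \right)}\right)\right)^{2} = \left(35 + \left(\left(\left(4 + \left(11 - 3\right)\right) + 3\right) - \left(1 + 3\right)^{2}\right)\right)^{2} = \left(35 + \left(\left(\left(4 + \left(11 - 3\right)\right) + 3\right) - 4^{2}\right)\right)^{2} = \left(35 + \left(\left(\left(4 + 8\right) + 3\right) - 16\right)\right)^{2} = \left(35 + \left(\left(12 + 3\right) - 16\right)\right)^{2} = \left(35 + \left(15 - 16\right)\right)^{2} = \left(35 - 1\right)^{2} = 34^{2} = 1156$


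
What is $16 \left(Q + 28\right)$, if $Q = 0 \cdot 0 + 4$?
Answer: $512$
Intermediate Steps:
$Q = 4$ ($Q = 0 + 4 = 4$)
$16 \left(Q + 28\right) = 16 \left(4 + 28\right) = 16 \cdot 32 = 512$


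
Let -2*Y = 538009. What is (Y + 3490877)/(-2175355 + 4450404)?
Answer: 920535/650014 ≈ 1.4162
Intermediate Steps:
Y = -538009/2 (Y = -½*538009 = -538009/2 ≈ -2.6900e+5)
(Y + 3490877)/(-2175355 + 4450404) = (-538009/2 + 3490877)/(-2175355 + 4450404) = (6443745/2)/2275049 = (6443745/2)*(1/2275049) = 920535/650014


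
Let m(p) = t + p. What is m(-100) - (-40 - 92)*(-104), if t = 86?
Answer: -13742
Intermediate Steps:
m(p) = 86 + p
m(-100) - (-40 - 92)*(-104) = (86 - 100) - (-40 - 92)*(-104) = -14 - (-132)*(-104) = -14 - 1*13728 = -14 - 13728 = -13742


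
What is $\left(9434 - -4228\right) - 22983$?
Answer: $-9321$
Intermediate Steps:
$\left(9434 - -4228\right) - 22983 = \left(9434 + 4228\right) - 22983 = 13662 - 22983 = -9321$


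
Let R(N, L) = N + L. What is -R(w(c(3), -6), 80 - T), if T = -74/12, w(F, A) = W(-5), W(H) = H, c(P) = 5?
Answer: -487/6 ≈ -81.167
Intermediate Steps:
w(F, A) = -5
T = -37/6 (T = -74*1/12 = -37/6 ≈ -6.1667)
R(N, L) = L + N
-R(w(c(3), -6), 80 - T) = -((80 - 1*(-37/6)) - 5) = -((80 + 37/6) - 5) = -(517/6 - 5) = -1*487/6 = -487/6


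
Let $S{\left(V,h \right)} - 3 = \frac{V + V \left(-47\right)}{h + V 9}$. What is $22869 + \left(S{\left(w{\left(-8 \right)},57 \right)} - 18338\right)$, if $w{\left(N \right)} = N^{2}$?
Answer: $\frac{2867078}{633} \approx 4529.4$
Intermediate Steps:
$S{\left(V,h \right)} = 3 - \frac{46 V}{h + 9 V}$ ($S{\left(V,h \right)} = 3 + \frac{V + V \left(-47\right)}{h + V 9} = 3 + \frac{V - 47 V}{h + 9 V} = 3 + \frac{\left(-46\right) V}{h + 9 V} = 3 - \frac{46 V}{h + 9 V}$)
$22869 + \left(S{\left(w{\left(-8 \right)},57 \right)} - 18338\right) = 22869 - \left(18338 - \frac{- 19 \left(-8\right)^{2} + 3 \cdot 57}{57 + 9 \left(-8\right)^{2}}\right) = 22869 - \left(18338 - \frac{\left(-19\right) 64 + 171}{57 + 9 \cdot 64}\right) = 22869 - \left(18338 - \frac{-1216 + 171}{57 + 576}\right) = 22869 - \left(18338 - \frac{1}{633} \left(-1045\right)\right) = 22869 + \left(\frac{1}{633} \left(-1045\right) - 18338\right) = 22869 - \frac{11608999}{633} = \frac{2867078}{633}$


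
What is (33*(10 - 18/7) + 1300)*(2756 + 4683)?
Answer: 80460224/7 ≈ 1.1494e+7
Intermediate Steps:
(33*(10 - 18/7) + 1300)*(2756 + 4683) = (33*(10 - 18*⅐) + 1300)*7439 = (33*(10 - 18/7) + 1300)*7439 = (33*(52/7) + 1300)*7439 = (1716/7 + 1300)*7439 = (10816/7)*7439 = 80460224/7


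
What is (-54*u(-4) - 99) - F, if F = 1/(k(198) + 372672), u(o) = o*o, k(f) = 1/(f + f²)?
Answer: -14140713365037/14684022145 ≈ -963.00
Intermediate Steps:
u(o) = o²
F = 39402/14684022145 (F = 1/(1/(198*(1 + 198)) + 372672) = 1/((1/198)/199 + 372672) = 1/((1/198)*(1/199) + 372672) = 1/(1/39402 + 372672) = 1/(14684022145/39402) = 39402/14684022145 ≈ 2.6833e-6)
(-54*u(-4) - 99) - F = (-54*(-4)² - 99) - 1*39402/14684022145 = (-54*16 - 99) - 39402/14684022145 = (-864 - 99) - 39402/14684022145 = -963 - 39402/14684022145 = -14140713365037/14684022145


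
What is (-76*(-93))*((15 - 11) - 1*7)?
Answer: -21204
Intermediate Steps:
(-76*(-93))*((15 - 11) - 1*7) = 7068*(4 - 7) = 7068*(-3) = -21204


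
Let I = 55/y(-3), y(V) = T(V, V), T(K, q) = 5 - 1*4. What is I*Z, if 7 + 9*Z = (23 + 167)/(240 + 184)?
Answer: -25465/636 ≈ -40.039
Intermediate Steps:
T(K, q) = 1 (T(K, q) = 5 - 4 = 1)
y(V) = 1
I = 55 (I = 55/1 = 55*1 = 55)
Z = -463/636 (Z = -7/9 + ((23 + 167)/(240 + 184))/9 = -7/9 + (190/424)/9 = -7/9 + (190*(1/424))/9 = -7/9 + (⅑)*(95/212) = -7/9 + 95/1908 = -463/636 ≈ -0.72799)
I*Z = 55*(-463/636) = -25465/636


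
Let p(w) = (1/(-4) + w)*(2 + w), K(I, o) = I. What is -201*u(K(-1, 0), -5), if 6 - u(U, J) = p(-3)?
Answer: -2211/4 ≈ -552.75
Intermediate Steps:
p(w) = (2 + w)*(-1/4 + w) (p(w) = (-1/4 + w)*(2 + w) = (2 + w)*(-1/4 + w))
u(U, J) = 11/4 (u(U, J) = 6 - (-1/2 + (-3)**2 + (7/4)*(-3)) = 6 - (-1/2 + 9 - 21/4) = 6 - 1*13/4 = 6 - 13/4 = 11/4)
-201*u(K(-1, 0), -5) = -201*11/4 = -2211/4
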